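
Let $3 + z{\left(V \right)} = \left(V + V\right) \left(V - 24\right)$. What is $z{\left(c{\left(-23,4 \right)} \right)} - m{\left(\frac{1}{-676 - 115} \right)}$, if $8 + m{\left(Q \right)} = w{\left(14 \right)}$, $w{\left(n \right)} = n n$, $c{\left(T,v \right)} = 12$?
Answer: $-479$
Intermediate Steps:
$w{\left(n \right)} = n^{2}$
$z{\left(V \right)} = -3 + 2 V \left(-24 + V\right)$ ($z{\left(V \right)} = -3 + \left(V + V\right) \left(V - 24\right) = -3 + 2 V \left(-24 + V\right)$)
$m{\left(Q \right)} = 188$ ($m{\left(Q \right)} = -8 + 14^{2} = -8 + 196 = 188$)
$z{\left(c{\left(-23,4 \right)} \right)} - m{\left(\frac{1}{-676 - 115} \right)} = \left(-3 - 576 + 2 \cdot 12^{2}\right) - 188 = \left(-3 - 576 + 2 \cdot 144\right) - 188 = \left(-3 - 576 + 288\right) - 188 = -291 - 188 = -479$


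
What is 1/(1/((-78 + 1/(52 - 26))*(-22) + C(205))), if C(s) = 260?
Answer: 25677/13 ≈ 1975.2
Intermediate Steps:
1/(1/((-78 + 1/(52 - 26))*(-22) + C(205))) = 1/(1/((-78 + 1/(52 - 26))*(-22) + 260)) = 1/(1/((-78 + 1/26)*(-22) + 260)) = 1/(1/(-2027/26*(-22) + 260)) = 1/(1/(22297/13 + 260)) = 1/(1/(25677/13)) = 1/(13/25677) = 25677/13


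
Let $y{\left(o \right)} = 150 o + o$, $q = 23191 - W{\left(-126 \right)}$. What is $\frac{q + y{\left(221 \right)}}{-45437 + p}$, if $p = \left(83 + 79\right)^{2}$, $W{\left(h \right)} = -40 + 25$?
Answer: $- \frac{56577}{19193} \approx -2.9478$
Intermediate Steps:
$W{\left(h \right)} = -15$
$p = 26244$ ($p = 162^{2} = 26244$)
$q = 23206$ ($q = 23191 - -15 = 23191 + 15 = 23206$)
$y{\left(o \right)} = 151 o$
$\frac{q + y{\left(221 \right)}}{-45437 + p} = \frac{23206 + 151 \cdot 221}{-45437 + 26244} = \frac{23206 + 33371}{-19193} = 56577 \left(- \frac{1}{19193}\right) = - \frac{56577}{19193}$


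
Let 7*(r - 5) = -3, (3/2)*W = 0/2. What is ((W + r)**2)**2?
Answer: 1048576/2401 ≈ 436.72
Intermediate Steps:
W = 0 (W = 2*(0/2)/3 = 2*(0*(1/2))/3 = (2/3)*0 = 0)
r = 32/7 (r = 5 + (1/7)*(-3) = 5 - 3/7 = 32/7 ≈ 4.5714)
((W + r)**2)**2 = ((0 + 32/7)**2)**2 = ((32/7)**2)**2 = (1024/49)**2 = 1048576/2401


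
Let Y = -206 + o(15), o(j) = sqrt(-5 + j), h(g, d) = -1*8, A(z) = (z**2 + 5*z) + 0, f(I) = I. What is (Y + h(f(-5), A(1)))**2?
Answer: (214 - sqrt(10))**2 ≈ 44453.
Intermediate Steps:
A(z) = z**2 + 5*z
h(g, d) = -8
Y = -206 + sqrt(10) (Y = -206 + sqrt(-5 + 15) = -206 + sqrt(10) ≈ -202.84)
(Y + h(f(-5), A(1)))**2 = ((-206 + sqrt(10)) - 8)**2 = (-214 + sqrt(10))**2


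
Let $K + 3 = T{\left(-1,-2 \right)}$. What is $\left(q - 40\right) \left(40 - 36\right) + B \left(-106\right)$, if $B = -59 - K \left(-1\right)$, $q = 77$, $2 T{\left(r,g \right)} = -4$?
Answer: $6932$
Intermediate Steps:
$T{\left(r,g \right)} = -2$ ($T{\left(r,g \right)} = \frac{1}{2} \left(-4\right) = -2$)
$K = -5$ ($K = -3 - 2 = -5$)
$B = -64$ ($B = -59 - \left(-5\right) \left(-1\right) = -59 - 5 = -64$)
$\left(q - 40\right) \left(40 - 36\right) + B \left(-106\right) = \left(77 - 40\right) \left(40 - 36\right) - -6784 = 37 \cdot 4 + 6784 = 148 + 6784 = 6932$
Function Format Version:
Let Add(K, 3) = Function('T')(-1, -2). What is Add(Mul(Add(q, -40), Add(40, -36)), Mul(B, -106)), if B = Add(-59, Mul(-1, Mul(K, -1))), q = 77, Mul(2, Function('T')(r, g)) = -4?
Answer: 6932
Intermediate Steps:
Function('T')(r, g) = -2 (Function('T')(r, g) = Mul(Rational(1, 2), -4) = -2)
K = -5 (K = Add(-3, -2) = -5)
B = -64 (B = Add(-59, Mul(-1, Mul(-5, -1))) = Add(-59, Mul(-1, 5)) = Add(-59, -5) = -64)
Add(Mul(Add(q, -40), Add(40, -36)), Mul(B, -106)) = Add(Mul(Add(77, -40), Add(40, -36)), Mul(-64, -106)) = Add(Mul(37, 4), 6784) = Add(148, 6784) = 6932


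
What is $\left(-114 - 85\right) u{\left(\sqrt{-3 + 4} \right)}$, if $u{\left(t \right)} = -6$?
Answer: $1194$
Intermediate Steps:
$\left(-114 - 85\right) u{\left(\sqrt{-3 + 4} \right)} = \left(-114 - 85\right) \left(-6\right) = \left(-199\right) \left(-6\right) = 1194$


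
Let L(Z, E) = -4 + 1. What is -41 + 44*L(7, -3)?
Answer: -173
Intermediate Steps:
L(Z, E) = -3
-41 + 44*L(7, -3) = -41 + 44*(-3) = -41 - 132 = -173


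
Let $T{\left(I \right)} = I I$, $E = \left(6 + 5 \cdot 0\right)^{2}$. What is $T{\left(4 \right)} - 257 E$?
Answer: $-9236$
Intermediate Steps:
$E = 36$ ($E = \left(6 + 0\right)^{2} = 6^{2} = 36$)
$T{\left(I \right)} = I^{2}$
$T{\left(4 \right)} - 257 E = 4^{2} - 9252 = 16 - 9252 = -9236$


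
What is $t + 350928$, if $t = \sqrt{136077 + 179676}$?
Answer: $350928 + \sqrt{315753} \approx 3.5149 \cdot 10^{5}$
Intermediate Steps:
$t = \sqrt{315753} \approx 561.92$
$t + 350928 = \sqrt{315753} + 350928 = 350928 + \sqrt{315753}$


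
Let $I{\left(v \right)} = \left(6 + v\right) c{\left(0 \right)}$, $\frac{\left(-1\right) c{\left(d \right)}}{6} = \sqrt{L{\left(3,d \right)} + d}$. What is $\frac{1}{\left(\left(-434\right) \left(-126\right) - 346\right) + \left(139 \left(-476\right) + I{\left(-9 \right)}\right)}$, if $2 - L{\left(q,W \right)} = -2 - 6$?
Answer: $- \frac{73}{863278} - \frac{\sqrt{10}}{7769502} \approx -8.4968 \cdot 10^{-5}$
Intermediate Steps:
$L{\left(q,W \right)} = 10$ ($L{\left(q,W \right)} = 2 - \left(-2 - 6\right) = 2 - -8 = 2 + 8 = 10$)
$c{\left(d \right)} = - 6 \sqrt{10 + d}$
$I{\left(v \right)} = - 6 \sqrt{10} \left(6 + v\right)$ ($I{\left(v \right)} = \left(6 + v\right) \left(- 6 \sqrt{10 + 0}\right) = \left(6 + v\right) \left(- 6 \sqrt{10}\right) = - 6 \sqrt{10} \left(6 + v\right)$)
$\frac{1}{\left(\left(-434\right) \left(-126\right) - 346\right) + \left(139 \left(-476\right) + I{\left(-9 \right)}\right)} = \frac{1}{\left(\left(-434\right) \left(-126\right) - 346\right) + \left(139 \left(-476\right) + 6 \sqrt{10} \left(-6 - -9\right)\right)} = \frac{1}{\left(54684 - 346\right) - \left(66164 - 6 \sqrt{10} \left(-6 + 9\right)\right)} = \frac{1}{54338 - \left(66164 - 6 \sqrt{10} \cdot 3\right)} = \frac{1}{54338 - \left(66164 - 18 \sqrt{10}\right)} = \frac{1}{-11826 + 18 \sqrt{10}}$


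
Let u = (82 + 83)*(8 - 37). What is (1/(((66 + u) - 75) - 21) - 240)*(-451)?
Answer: 521176051/4815 ≈ 1.0824e+5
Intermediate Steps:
u = -4785 (u = 165*(-29) = -4785)
(1/(((66 + u) - 75) - 21) - 240)*(-451) = (1/(((66 - 4785) - 75) - 21) - 240)*(-451) = (1/((-4719 - 75) - 21) - 240)*(-451) = (1/(-4794 - 21) - 240)*(-451) = (1/(-4815) - 240)*(-451) = (-1/4815 - 240)*(-451) = -1155601/4815*(-451) = 521176051/4815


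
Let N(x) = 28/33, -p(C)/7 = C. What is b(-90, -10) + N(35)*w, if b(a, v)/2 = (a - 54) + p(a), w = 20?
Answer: 32636/33 ≈ 988.97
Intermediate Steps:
p(C) = -7*C
b(a, v) = -108 - 12*a (b(a, v) = 2*((a - 54) - 7*a) = 2*((-54 + a) - 7*a) = 2*(-54 - 6*a) = -108 - 12*a)
N(x) = 28/33 (N(x) = 28*(1/33) = 28/33)
b(-90, -10) + N(35)*w = (-108 - 12*(-90)) + (28/33)*20 = (-108 + 1080) + 560/33 = 972 + 560/33 = 32636/33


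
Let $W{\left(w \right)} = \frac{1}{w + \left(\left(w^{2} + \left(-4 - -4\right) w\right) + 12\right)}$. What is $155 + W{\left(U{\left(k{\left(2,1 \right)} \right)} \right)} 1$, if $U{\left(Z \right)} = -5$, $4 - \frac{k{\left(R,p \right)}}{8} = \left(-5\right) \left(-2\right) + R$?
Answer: $\frac{4961}{32} \approx 155.03$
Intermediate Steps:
$k{\left(R,p \right)} = -48 - 8 R$ ($k{\left(R,p \right)} = 32 - 8 \left(\left(-5\right) \left(-2\right) + R\right) = 32 - 8 \left(10 + R\right) = 32 - \left(80 + 8 R\right) = -48 - 8 R$)
$W{\left(w \right)} = \frac{1}{12 + w + w^{2}}$ ($W{\left(w \right)} = \frac{1}{w + \left(\left(w^{2} + \left(-4 + 4\right) w\right) + 12\right)} = \frac{1}{w + \left(\left(w^{2} + 0 w\right) + 12\right)} = \frac{1}{w + \left(\left(w^{2} + 0\right) + 12\right)} = \frac{1}{w + \left(w^{2} + 12\right)} = \frac{1}{w + \left(12 + w^{2}\right)} = \frac{1}{12 + w + w^{2}}$)
$155 + W{\left(U{\left(k{\left(2,1 \right)} \right)} \right)} 1 = 155 + \frac{1}{12 - 5 + \left(-5\right)^{2}} \cdot 1 = 155 + \frac{1}{12 - 5 + 25} \cdot 1 = 155 + \frac{1}{32} \cdot 1 = 155 + \frac{1}{32} = \frac{4961}{32}$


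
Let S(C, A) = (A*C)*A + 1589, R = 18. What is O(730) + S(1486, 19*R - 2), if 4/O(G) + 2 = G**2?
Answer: 45771458925863/266449 ≈ 1.7178e+8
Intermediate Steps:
O(G) = 4/(-2 + G**2)
S(C, A) = 1589 + C*A**2 (S(C, A) = C*A**2 + 1589 = 1589 + C*A**2)
O(730) + S(1486, 19*R - 2) = 4/(-2 + 730**2) + (1589 + 1486*(19*18 - 2)**2) = 4/(-2 + 532900) + (1589 + 1486*(342 - 2)**2) = 4/532898 + (1589 + 1486*340**2) = 4*(1/532898) + (1589 + 1486*115600) = 2/266449 + (1589 + 171781600) = 2/266449 + 171783189 = 45771458925863/266449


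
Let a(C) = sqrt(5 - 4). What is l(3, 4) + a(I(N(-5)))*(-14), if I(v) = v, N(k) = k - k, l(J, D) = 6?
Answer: -8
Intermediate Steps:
N(k) = 0
a(C) = 1 (a(C) = sqrt(1) = 1)
l(3, 4) + a(I(N(-5)))*(-14) = 6 + 1*(-14) = 6 - 14 = -8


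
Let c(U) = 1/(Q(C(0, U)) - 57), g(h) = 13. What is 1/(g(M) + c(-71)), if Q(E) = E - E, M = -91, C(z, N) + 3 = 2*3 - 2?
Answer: 57/740 ≈ 0.077027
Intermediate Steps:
C(z, N) = 1 (C(z, N) = -3 + (2*3 - 2) = -3 + (6 - 2) = -3 + 4 = 1)
Q(E) = 0
c(U) = -1/57 (c(U) = 1/(0 - 57) = 1/(-57) = -1/57)
1/(g(M) + c(-71)) = 1/(13 - 1/57) = 1/(740/57) = 57/740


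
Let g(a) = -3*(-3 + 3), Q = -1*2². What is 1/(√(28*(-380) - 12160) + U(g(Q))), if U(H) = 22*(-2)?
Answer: -11/6184 - 5*I*√57/6184 ≈ -0.0017788 - 0.0061043*I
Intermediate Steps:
Q = -4 (Q = -1*4 = -4)
g(a) = 0 (g(a) = -3*0 = 0)
U(H) = -44
1/(√(28*(-380) - 12160) + U(g(Q))) = 1/(√(28*(-380) - 12160) - 44) = 1/(√(-10640 - 12160) - 44) = 1/(√(-22800) - 44) = 1/(20*I*√57 - 44) = 1/(-44 + 20*I*√57)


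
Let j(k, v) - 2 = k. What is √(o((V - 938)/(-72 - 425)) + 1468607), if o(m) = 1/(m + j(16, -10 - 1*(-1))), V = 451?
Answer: 2*√32669710576006/9433 ≈ 1211.9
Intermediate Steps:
j(k, v) = 2 + k
o(m) = 1/(18 + m) (o(m) = 1/(m + (2 + 16)) = 1/(m + 18) = 1/(18 + m))
√(o((V - 938)/(-72 - 425)) + 1468607) = √(1/(18 + (451 - 938)/(-72 - 425)) + 1468607) = √(1/(18 - 487/(-497)) + 1468607) = √(1/(18 - 487*(-1/497)) + 1468607) = √(1/(18 + 487/497) + 1468607) = √(1/(9433/497) + 1468607) = √(497/9433 + 1468607) = √(13853370328/9433) = 2*√32669710576006/9433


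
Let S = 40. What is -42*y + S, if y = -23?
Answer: 1006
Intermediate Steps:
-42*y + S = -42*(-23) + 40 = 966 + 40 = 1006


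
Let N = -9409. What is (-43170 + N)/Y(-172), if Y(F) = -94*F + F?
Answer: -52579/15996 ≈ -3.2870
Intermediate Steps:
Y(F) = -93*F
(-43170 + N)/Y(-172) = (-43170 - 9409)/((-93*(-172))) = -52579/15996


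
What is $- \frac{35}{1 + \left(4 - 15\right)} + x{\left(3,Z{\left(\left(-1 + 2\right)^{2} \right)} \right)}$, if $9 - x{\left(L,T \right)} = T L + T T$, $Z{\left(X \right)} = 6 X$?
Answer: $- \frac{83}{2} \approx -41.5$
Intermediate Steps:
$x{\left(L,T \right)} = 9 - T^{2} - L T$ ($x{\left(L,T \right)} = 9 - \left(T L + T T\right) = 9 - \left(L T + T^{2}\right) = 9 - \left(T^{2} + L T\right) = 9 - T^{2} - L T$)
$- \frac{35}{1 + \left(4 - 15\right)} + x{\left(3,Z{\left(\left(-1 + 2\right)^{2} \right)} \right)} = - \frac{35}{1 + \left(4 - 15\right)} - \left(-9 + \left(6 \left(-1 + 2\right)^{2}\right)^{2} + 3 \cdot 6 \left(-1 + 2\right)^{2}\right) = - \frac{35}{1 - 11} - \left(-9 + \left(6 \cdot 1^{2}\right)^{2} + 3 \cdot 6 \cdot 1^{2}\right) = - \frac{35}{-10} - \left(-9 + \left(6 \cdot 1\right)^{2} + 3 \cdot 6 \cdot 1\right) = \left(-35\right) \left(- \frac{1}{10}\right) - \left(27 + 18\right) = \frac{7}{2} - 45 = - \frac{83}{2}$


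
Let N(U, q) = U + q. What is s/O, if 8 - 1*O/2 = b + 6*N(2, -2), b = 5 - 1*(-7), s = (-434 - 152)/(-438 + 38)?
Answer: -293/1600 ≈ -0.18313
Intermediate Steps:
s = 293/200 (s = -586/(-400) = -586*(-1/400) = 293/200 ≈ 1.4650)
b = 12 (b = 5 + 7 = 12)
O = -8 (O = 16 - 2*(12 + 6*(2 - 2)) = 16 - 2*(12 + 6*0) = 16 - 2*(12 + 0) = 16 - 2*12 = 16 - 24 = -8)
s/O = (293/200)/(-8) = (293/200)*(-1/8) = -293/1600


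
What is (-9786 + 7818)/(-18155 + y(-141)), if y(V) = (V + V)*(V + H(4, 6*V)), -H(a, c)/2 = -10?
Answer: -1968/15967 ≈ -0.12325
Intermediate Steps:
H(a, c) = 20 (H(a, c) = -2*(-10) = 20)
y(V) = 2*V*(20 + V) (y(V) = (V + V)*(V + 20) = (2*V)*(20 + V) = 2*V*(20 + V))
(-9786 + 7818)/(-18155 + y(-141)) = (-9786 + 7818)/(-18155 + 2*(-141)*(20 - 141)) = -1968/(-18155 + 2*(-141)*(-121)) = -1968/(-18155 + 34122) = -1968/15967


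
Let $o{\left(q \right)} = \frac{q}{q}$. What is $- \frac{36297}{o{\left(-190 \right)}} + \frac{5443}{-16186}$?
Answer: $- \frac{587508685}{16186} \approx -36297.0$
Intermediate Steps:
$o{\left(q \right)} = 1$
$- \frac{36297}{o{\left(-190 \right)}} + \frac{5443}{-16186} = - \frac{36297}{1} + \frac{5443}{-16186} = \left(-36297\right) 1 + 5443 \left(- \frac{1}{16186}\right) = -36297 - \frac{5443}{16186} = - \frac{587508685}{16186}$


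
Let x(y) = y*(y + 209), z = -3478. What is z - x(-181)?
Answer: 1590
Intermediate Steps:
x(y) = y*(209 + y)
z - x(-181) = -3478 - (-181)*(209 - 181) = -3478 - (-181)*28 = -3478 - 1*(-5068) = -3478 + 5068 = 1590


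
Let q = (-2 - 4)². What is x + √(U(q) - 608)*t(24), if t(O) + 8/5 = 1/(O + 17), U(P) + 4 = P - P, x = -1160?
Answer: -1160 - 1938*I*√17/205 ≈ -1160.0 - 38.978*I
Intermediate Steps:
q = 36 (q = (-6)² = 36)
U(P) = -4 (U(P) = -4 + (P - P) = -4 + 0 = -4)
t(O) = -8/5 + 1/(17 + O) (t(O) = -8/5 + 1/(O + 17) = -8/5 + 1/(17 + O))
x + √(U(q) - 608)*t(24) = -1160 + √(-4 - 608)*((-131 - 8*24)/(5*(17 + 24))) = -1160 + √(-612)*((⅕)*(-131 - 192)/41) = -1160 + (6*I*√17)*((⅕)*(1/41)*(-323)) = -1160 + (6*I*√17)*(-323/205) = -1160 - 1938*I*√17/205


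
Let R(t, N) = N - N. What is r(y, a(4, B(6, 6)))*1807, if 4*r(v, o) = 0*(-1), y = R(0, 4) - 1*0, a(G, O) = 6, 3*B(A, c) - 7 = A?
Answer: 0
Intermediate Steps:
B(A, c) = 7/3 + A/3
R(t, N) = 0
y = 0 (y = 0 - 1*0 = 0 + 0 = 0)
r(v, o) = 0 (r(v, o) = (0*(-1))/4 = (1/4)*0 = 0)
r(y, a(4, B(6, 6)))*1807 = 0*1807 = 0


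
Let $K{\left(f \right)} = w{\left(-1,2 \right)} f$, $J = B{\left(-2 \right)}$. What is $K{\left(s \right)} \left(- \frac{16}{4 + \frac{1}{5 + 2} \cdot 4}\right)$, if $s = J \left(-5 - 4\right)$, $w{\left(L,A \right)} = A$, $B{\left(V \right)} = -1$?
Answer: $-63$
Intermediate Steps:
$J = -1$
$s = 9$ ($s = - (-5 - 4) = \left(-1\right) \left(-9\right) = 9$)
$K{\left(f \right)} = 2 f$
$K{\left(s \right)} \left(- \frac{16}{4 + \frac{1}{5 + 2} \cdot 4}\right) = 2 \cdot 9 \left(- \frac{16}{4 + \frac{1}{5 + 2} \cdot 4}\right) = 18 \left(- \frac{16}{4 + \frac{1}{7} \cdot 4}\right) = 18 \left(- \frac{16}{4 + \frac{4}{7}}\right) = 18 \left(- \frac{16}{\frac{32}{7}}\right) = 18 \left(\left(-16\right) \frac{7}{32}\right) = 18 \left(- \frac{7}{2}\right) = -63$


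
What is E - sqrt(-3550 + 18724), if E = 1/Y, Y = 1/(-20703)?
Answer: -20703 - 3*sqrt(1686) ≈ -20826.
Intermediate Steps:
Y = -1/20703 ≈ -4.8302e-5
E = -20703 (E = 1/(-1/20703) = -20703)
E - sqrt(-3550 + 18724) = -20703 - sqrt(-3550 + 18724) = -20703 - sqrt(15174) = -20703 - 3*sqrt(1686)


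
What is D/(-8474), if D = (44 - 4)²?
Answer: -800/4237 ≈ -0.18881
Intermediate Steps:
D = 1600 (D = 40² = 1600)
D/(-8474) = 1600/(-8474) = 1600*(-1/8474) = -800/4237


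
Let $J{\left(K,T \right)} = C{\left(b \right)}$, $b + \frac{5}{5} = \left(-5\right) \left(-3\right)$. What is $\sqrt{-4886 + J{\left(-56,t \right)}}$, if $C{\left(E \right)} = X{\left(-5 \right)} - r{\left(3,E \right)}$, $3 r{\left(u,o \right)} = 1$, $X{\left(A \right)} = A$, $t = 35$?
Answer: $\frac{i \sqrt{44022}}{3} \approx 69.938 i$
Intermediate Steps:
$b = 14$ ($b = -1 - -15 = -1 + 15 = 14$)
$r{\left(u,o \right)} = \frac{1}{3}$ ($r{\left(u,o \right)} = \frac{1}{3} \cdot 1 = \frac{1}{3}$)
$C{\left(E \right)} = - \frac{16}{3}$ ($C{\left(E \right)} = -5 - \frac{1}{3} = - \frac{16}{3}$)
$J{\left(K,T \right)} = - \frac{16}{3}$
$\sqrt{-4886 + J{\left(-56,t \right)}} = \sqrt{-4886 - \frac{16}{3}} = \sqrt{- \frac{14674}{3}} = \frac{i \sqrt{44022}}{3}$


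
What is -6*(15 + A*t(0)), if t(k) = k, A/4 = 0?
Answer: -90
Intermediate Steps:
A = 0 (A = 4*0 = 0)
-6*(15 + A*t(0)) = -6*(15 + 0*0) = -6*(15 + 0) = -6*15 = -90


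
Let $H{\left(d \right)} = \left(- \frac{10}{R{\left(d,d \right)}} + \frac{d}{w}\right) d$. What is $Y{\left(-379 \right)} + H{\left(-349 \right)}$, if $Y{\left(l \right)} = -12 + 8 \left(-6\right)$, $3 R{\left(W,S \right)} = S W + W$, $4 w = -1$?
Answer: $- \frac{28261307}{58} \approx -4.8726 \cdot 10^{5}$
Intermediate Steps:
$w = - \frac{1}{4}$ ($w = \frac{1}{4} \left(-1\right) = - \frac{1}{4} \approx -0.25$)
$R{\left(W,S \right)} = \frac{W}{3} + \frac{S W}{3}$ ($R{\left(W,S \right)} = \frac{S W + W}{3} = \frac{W + S W}{3} = \frac{W}{3} + \frac{S W}{3}$)
$Y{\left(l \right)} = -60$ ($Y{\left(l \right)} = -12 - 48 = -60$)
$H{\left(d \right)} = d \left(- 4 d - \frac{30}{d \left(1 + d\right)}\right)$ ($H{\left(d \right)} = \left(- \frac{10}{\frac{1}{3} d \left(1 + d\right)} + \frac{d}{- \frac{1}{4}}\right) d = \left(- 10 \frac{3}{d \left(1 + d\right)} + d \left(-4\right)\right) d = \left(- \frac{30}{d \left(1 + d\right)} - 4 d\right) d = \left(- 4 d - \frac{30}{d \left(1 + d\right)}\right) d = d \left(- 4 d - \frac{30}{d \left(1 + d\right)}\right)$)
$Y{\left(-379 \right)} + H{\left(-349 \right)} = -60 + \frac{2 \left(-15 + 2 \left(-349\right)^{2} \left(-1 - -349\right)\right)}{1 - 349} = -60 + \frac{2 \left(-15 + 2 \cdot 121801 \left(-1 + 349\right)\right)}{-348} = -60 + 2 \left(- \frac{1}{348}\right) \left(-15 + 2 \cdot 121801 \cdot 348\right) = -60 + 2 \left(- \frac{1}{348}\right) \left(-15 + 84773496\right) = -60 + 2 \left(- \frac{1}{348}\right) 84773481 = -60 - \frac{28257827}{58} = - \frac{28261307}{58}$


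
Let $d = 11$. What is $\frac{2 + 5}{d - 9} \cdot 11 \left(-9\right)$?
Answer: $- \frac{693}{2} \approx -346.5$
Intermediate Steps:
$\frac{2 + 5}{d - 9} \cdot 11 \left(-9\right) = \frac{2 + 5}{11 - 9} \cdot 11 \left(-9\right) = \frac{7}{2} \cdot 11 \left(-9\right) = \frac{77}{2} \left(-9\right) = - \frac{693}{2}$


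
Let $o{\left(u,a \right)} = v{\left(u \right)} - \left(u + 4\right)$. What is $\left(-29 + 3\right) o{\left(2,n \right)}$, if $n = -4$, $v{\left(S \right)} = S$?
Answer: $104$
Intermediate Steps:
$o{\left(u,a \right)} = -4$ ($o{\left(u,a \right)} = u - \left(u + 4\right) = u - \left(4 + u\right) = -4$)
$\left(-29 + 3\right) o{\left(2,n \right)} = \left(-29 + 3\right) \left(-4\right) = \left(-26\right) \left(-4\right) = 104$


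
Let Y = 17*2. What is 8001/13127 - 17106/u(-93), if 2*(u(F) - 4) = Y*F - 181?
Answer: 475784259/43778545 ≈ 10.868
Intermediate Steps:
Y = 34
u(F) = -173/2 + 17*F (u(F) = 4 + (34*F - 181)/2 = 4 + (-181 + 34*F)/2 = 4 + (-181/2 + 17*F) = -173/2 + 17*F)
8001/13127 - 17106/u(-93) = 8001/13127 - 17106/(-173/2 + 17*(-93)) = 8001*(1/13127) - 17106/(-173/2 - 1581) = 8001/13127 - 17106/(-3335/2) = 8001/13127 - 17106*(-2/3335) = 8001/13127 + 34212/3335 = 475784259/43778545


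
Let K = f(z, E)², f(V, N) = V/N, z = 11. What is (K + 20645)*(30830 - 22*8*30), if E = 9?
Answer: 42728951300/81 ≈ 5.2752e+8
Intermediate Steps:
K = 121/81 (K = (11/9)² = 121/81 ≈ 1.4938)
(K + 20645)*(30830 - 22*8*30) = (121/81 + 20645)*(30830 - 22*8*30) = 1672366*(30830 - 176*30)/81 = 1672366*(30830 - 5280)/81 = (1672366/81)*25550 = 42728951300/81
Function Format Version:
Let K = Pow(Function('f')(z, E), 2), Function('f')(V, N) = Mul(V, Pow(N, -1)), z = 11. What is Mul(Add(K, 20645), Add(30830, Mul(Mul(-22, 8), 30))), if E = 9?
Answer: Rational(42728951300, 81) ≈ 5.2752e+8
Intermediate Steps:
K = Rational(121, 81) (K = Pow(Mul(11, Pow(9, -1)), 2) = Pow(Mul(11, Rational(1, 9)), 2) = Pow(Rational(11, 9), 2) = Rational(121, 81) ≈ 1.4938)
Mul(Add(K, 20645), Add(30830, Mul(Mul(-22, 8), 30))) = Mul(Add(Rational(121, 81), 20645), Add(30830, Mul(Mul(-22, 8), 30))) = Mul(Rational(1672366, 81), Add(30830, Mul(-176, 30))) = Mul(Rational(1672366, 81), Add(30830, -5280)) = Mul(Rational(1672366, 81), 25550) = Rational(42728951300, 81)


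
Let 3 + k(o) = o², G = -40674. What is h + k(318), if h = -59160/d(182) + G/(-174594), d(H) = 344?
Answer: 126313463489/1251257 ≈ 1.0095e+5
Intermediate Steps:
h = -214895608/1251257 (h = -59160/344 - 40674/(-174594) = -59160*1/344 - 40674*(-1/174594) = -7395/43 + 6779/29099 = -214895608/1251257 ≈ -171.74)
k(o) = -3 + o²
h + k(318) = -214895608/1251257 + (-3 + 318²) = -214895608/1251257 + (-3 + 101124) = -214895608/1251257 + 101121 = 126313463489/1251257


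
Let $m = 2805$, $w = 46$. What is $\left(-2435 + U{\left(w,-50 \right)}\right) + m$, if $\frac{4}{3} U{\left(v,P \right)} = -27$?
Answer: $\frac{1399}{4} \approx 349.75$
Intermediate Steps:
$U{\left(v,P \right)} = - \frac{81}{4}$ ($U{\left(v,P \right)} = \frac{3}{4} \left(-27\right) = - \frac{81}{4}$)
$\left(-2435 + U{\left(w,-50 \right)}\right) + m = \left(-2435 - \frac{81}{4}\right) + 2805 = - \frac{9821}{4} + 2805 = \frac{1399}{4}$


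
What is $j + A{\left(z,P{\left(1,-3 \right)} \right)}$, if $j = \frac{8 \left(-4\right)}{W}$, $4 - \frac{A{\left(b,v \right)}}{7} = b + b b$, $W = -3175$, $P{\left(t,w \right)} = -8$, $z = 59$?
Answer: $- \frac{78587568}{3175} \approx -24752.0$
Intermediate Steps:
$A{\left(b,v \right)} = 28 - 7 b - 7 b^{2}$ ($A{\left(b,v \right)} = 28 - 7 \left(b + b b\right) = 28 - 7 \left(b + b^{2}\right) = 28 - \left(7 b + 7 b^{2}\right) = 28 - 7 b - 7 b^{2}$)
$j = \frac{32}{3175}$ ($j = \frac{8 \left(-4\right)}{-3175} = \left(-32\right) \left(- \frac{1}{3175}\right) = \frac{32}{3175} \approx 0.010079$)
$j + A{\left(z,P{\left(1,-3 \right)} \right)} = \frac{32}{3175} - \left(385 + 24367\right) = \frac{32}{3175} - 24752 = - \frac{78587568}{3175}$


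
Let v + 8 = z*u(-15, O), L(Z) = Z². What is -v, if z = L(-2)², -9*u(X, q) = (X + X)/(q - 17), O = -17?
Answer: 488/51 ≈ 9.5686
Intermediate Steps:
u(X, q) = -2*X/(9*(-17 + q)) (u(X, q) = -(X + X)/(9*(q - 17)) = -2*X/(9*(-17 + q)))
z = 16 (z = ((-2)²)² = 4² = 16)
v = -488/51 (v = -8 + 16*(-2*(-15)/(-153 + 9*(-17))) = -8 + 16*(-2*(-15)/(-153 - 153)) = -8 + 16*(-2*(-15)/(-306)) = -8 + 16*(-2*(-15)*(-1/306)) = -8 + 16*(-5/51) = -8 - 80/51 = -488/51 ≈ -9.5686)
-v = -1*(-488/51) = 488/51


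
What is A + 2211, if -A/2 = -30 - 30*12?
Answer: 2991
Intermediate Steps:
A = 780 (A = -2*(-30 - 30*12) = -2*(-30 - 360) = -2*(-390) = 780)
A + 2211 = 780 + 2211 = 2991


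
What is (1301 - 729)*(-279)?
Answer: -159588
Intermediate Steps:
(1301 - 729)*(-279) = 572*(-279) = -159588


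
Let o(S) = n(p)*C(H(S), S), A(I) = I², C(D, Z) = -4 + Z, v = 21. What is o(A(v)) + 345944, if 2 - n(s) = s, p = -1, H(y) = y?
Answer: 347255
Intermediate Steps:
n(s) = 2 - s
o(S) = -12 + 3*S (o(S) = (2 - 1*(-1))*(-4 + S) = (2 + 1)*(-4 + S) = 3*(-4 + S) = -12 + 3*S)
o(A(v)) + 345944 = (-12 + 3*21²) + 345944 = (-12 + 3*441) + 345944 = (-12 + 1323) + 345944 = 1311 + 345944 = 347255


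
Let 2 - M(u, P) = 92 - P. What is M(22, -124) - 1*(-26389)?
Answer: 26175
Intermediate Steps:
M(u, P) = -90 + P (M(u, P) = 2 - (92 - P) = 2 + (-92 + P) = -90 + P)
M(22, -124) - 1*(-26389) = (-90 - 124) - 1*(-26389) = -214 + 26389 = 26175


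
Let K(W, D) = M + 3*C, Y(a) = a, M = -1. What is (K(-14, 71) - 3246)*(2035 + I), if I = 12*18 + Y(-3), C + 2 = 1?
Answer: -7306000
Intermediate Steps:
C = -1 (C = -2 + 1 = -1)
K(W, D) = -4 (K(W, D) = -1 + 3*(-1) = -1 - 3 = -4)
I = 213 (I = 12*18 - 3 = 216 - 3 = 213)
(K(-14, 71) - 3246)*(2035 + I) = (-4 - 3246)*(2035 + 213) = -3250*2248 = -7306000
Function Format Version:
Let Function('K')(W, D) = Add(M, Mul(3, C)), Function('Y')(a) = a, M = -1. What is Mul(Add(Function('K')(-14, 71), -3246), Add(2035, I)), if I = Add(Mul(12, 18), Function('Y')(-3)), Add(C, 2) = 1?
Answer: -7306000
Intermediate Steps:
C = -1 (C = Add(-2, 1) = -1)
Function('K')(W, D) = -4 (Function('K')(W, D) = Add(-1, Mul(3, -1)) = Add(-1, -3) = -4)
I = 213 (I = Add(Mul(12, 18), -3) = Add(216, -3) = 213)
Mul(Add(Function('K')(-14, 71), -3246), Add(2035, I)) = Mul(Add(-4, -3246), Add(2035, 213)) = Mul(-3250, 2248) = -7306000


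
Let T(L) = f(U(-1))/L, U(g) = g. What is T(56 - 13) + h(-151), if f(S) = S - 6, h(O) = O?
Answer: -6500/43 ≈ -151.16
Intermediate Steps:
f(S) = -6 + S
T(L) = -7/L (T(L) = (-6 - 1)/L = -7/L)
T(56 - 13) + h(-151) = -7/(56 - 13) - 151 = -7/43 - 151 = -6500/43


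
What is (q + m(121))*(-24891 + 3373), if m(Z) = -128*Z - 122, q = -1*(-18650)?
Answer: -65414720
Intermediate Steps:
q = 18650
m(Z) = -122 - 128*Z
(q + m(121))*(-24891 + 3373) = (18650 + (-122 - 128*121))*(-24891 + 3373) = (18650 + (-122 - 15488))*(-21518) = (18650 - 15610)*(-21518) = 3040*(-21518) = -65414720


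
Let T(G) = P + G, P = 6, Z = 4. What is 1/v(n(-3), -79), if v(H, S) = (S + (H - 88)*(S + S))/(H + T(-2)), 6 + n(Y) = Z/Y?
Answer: -10/44951 ≈ -0.00022246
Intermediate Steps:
T(G) = 6 + G
n(Y) = -6 + 4/Y
v(H, S) = (S + 2*S*(-88 + H))/(4 + H) (v(H, S) = (S + (H - 88)*(S + S))/(H + (6 - 2)) = (S + (-88 + H)*(2*S))/(H + 4) = (S + 2*S*(-88 + H))/(4 + H))
1/v(n(-3), -79) = 1/(-79*(-175 + 2*(-6 + 4/(-3)))/(4 + (-6 + 4/(-3)))) = 1/(-79*(-175 + 2*(-6 + 4*(-⅓)))/(4 + (-6 + 4*(-⅓)))) = 1/(-79*(-175 + 2*(-6 - 4/3))/(4 + (-6 - 4/3))) = 1/(-79*(-175 + 2*(-22/3))/(4 - 22/3)) = 1/(-79*(-175 - 44/3)/(-10/3)) = 1/(-79*(-3/10)*(-569/3)) = 1/(-44951/10) = -10/44951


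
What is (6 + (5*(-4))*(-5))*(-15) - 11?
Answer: -1601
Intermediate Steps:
(6 + (5*(-4))*(-5))*(-15) - 11 = (6 - 20*(-5))*(-15) - 11 = (6 + 100)*(-15) - 11 = 106*(-15) - 11 = -1590 - 11 = -1601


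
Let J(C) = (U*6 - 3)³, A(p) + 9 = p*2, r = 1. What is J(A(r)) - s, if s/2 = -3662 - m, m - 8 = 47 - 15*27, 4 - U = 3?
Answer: 6651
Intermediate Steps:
U = 1 (U = 4 - 1*3 = 4 - 3 = 1)
A(p) = -9 + 2*p (A(p) = -9 + p*2 = -9 + 2*p)
m = -350 (m = 8 + (47 - 15*27) = 8 + (47 - 405) = 8 - 358 = -350)
J(C) = 27 (J(C) = (1*6 - 3)³ = (6 - 3)³ = 3³ = 27)
s = -6624 (s = 2*(-3662 - 1*(-350)) = 2*(-3662 + 350) = 2*(-3312) = -6624)
J(A(r)) - s = 27 - 1*(-6624) = 27 + 6624 = 6651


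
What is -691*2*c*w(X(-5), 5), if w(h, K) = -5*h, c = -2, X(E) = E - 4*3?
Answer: 234940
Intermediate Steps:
X(E) = -12 + E (X(E) = E - 12 = -12 + E)
-691*2*c*w(X(-5), 5) = -691*2*(-2)*(-5*(-12 - 5)) = -(-2764)*(-5*(-17)) = -(-2764)*85 = -691*(-340) = 234940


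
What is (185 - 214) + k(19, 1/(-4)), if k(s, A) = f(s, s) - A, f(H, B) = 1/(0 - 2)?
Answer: -117/4 ≈ -29.250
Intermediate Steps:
f(H, B) = -½ (f(H, B) = 1/(-2) = -½)
k(s, A) = -½ - A
(185 - 214) + k(19, 1/(-4)) = (185 - 214) + (-½ - 1/(-4)) = -29 + (-½ - 1*(-¼)) = -29 + (-½ + ¼) = -29 - ¼ = -117/4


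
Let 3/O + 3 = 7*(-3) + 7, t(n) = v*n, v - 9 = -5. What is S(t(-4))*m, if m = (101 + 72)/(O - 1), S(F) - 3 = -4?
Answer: 2941/20 ≈ 147.05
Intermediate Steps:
v = 4 (v = 9 - 5 = 4)
t(n) = 4*n
O = -3/17 (O = 3/(-3 + (7*(-3) + 7)) = 3/(-3 + (-21 + 7)) = 3/(-3 - 14) = 3/(-17) = 3*(-1/17) = -3/17 ≈ -0.17647)
S(F) = -1 (S(F) = 3 - 4 = -1)
m = -2941/20 (m = (101 + 72)/(-3/17 - 1) = 173/(-20/17) = 173*(-17/20) = -2941/20 ≈ -147.05)
S(t(-4))*m = -1*(-2941/20) = 2941/20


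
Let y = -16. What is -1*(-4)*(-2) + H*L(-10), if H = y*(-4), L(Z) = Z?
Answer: -648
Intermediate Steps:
H = 64 (H = -16*(-4) = 64)
-1*(-4)*(-2) + H*L(-10) = -1*(-4)*(-2) + 64*(-10) = 4*(-2) - 640 = -8 - 640 = -648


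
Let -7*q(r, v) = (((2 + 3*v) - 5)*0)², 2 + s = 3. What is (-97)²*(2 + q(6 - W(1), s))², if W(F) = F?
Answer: 37636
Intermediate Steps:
s = 1 (s = -2 + 3 = 1)
q(r, v) = 0 (q(r, v) = -(((2 + 3*v) - 5)*0)²/7 = -((-3 + 3*v)*0)²/7 = -⅐*0² = -⅐*0 = 0)
(-97)²*(2 + q(6 - W(1), s))² = (-97)²*(2 + 0)² = 9409*2² = 9409*4 = 37636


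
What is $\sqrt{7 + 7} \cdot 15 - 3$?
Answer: $-3 + 15 \sqrt{14} \approx 53.125$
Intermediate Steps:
$\sqrt{7 + 7} \cdot 15 - 3 = \sqrt{14} \cdot 15 - 3 = 15 \sqrt{14} - 3 = -3 + 15 \sqrt{14}$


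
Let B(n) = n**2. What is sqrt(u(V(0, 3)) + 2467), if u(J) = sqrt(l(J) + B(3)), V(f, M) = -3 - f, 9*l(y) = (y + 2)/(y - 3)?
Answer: sqrt(88812 + 2*sqrt(2922))/6 ≈ 49.699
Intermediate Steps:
l(y) = (2 + y)/(9*(-3 + y)) (l(y) = ((y + 2)/(y - 3))/9 = ((2 + y)/(-3 + y))/9 = (2 + y)/(9*(-3 + y)))
u(J) = sqrt(9 + (2 + J)/(9*(-3 + J))) (u(J) = sqrt((2 + J)/(9*(-3 + J)) + 3**2) = sqrt((2 + J)/(9*(-3 + J)) + 9) = sqrt(9 + (2 + J)/(9*(-3 + J))))
sqrt(u(V(0, 3)) + 2467) = sqrt(sqrt((-241 + 82*(-3 - 1*0))/(-3 + (-3 - 1*0)))/3 + 2467) = sqrt(sqrt((-241 + 82*(-3 + 0))/(-3 + (-3 + 0)))/3 + 2467) = sqrt(sqrt((-241 + 82*(-3))/(-3 - 3))/3 + 2467) = sqrt(sqrt((-241 - 246)/(-6))/3 + 2467) = sqrt(sqrt(-1/6*(-487))/3 + 2467) = sqrt(sqrt(487/6)/3 + 2467) = sqrt((sqrt(2922)/6)/3 + 2467) = sqrt(sqrt(2922)/18 + 2467) = sqrt(2467 + sqrt(2922)/18)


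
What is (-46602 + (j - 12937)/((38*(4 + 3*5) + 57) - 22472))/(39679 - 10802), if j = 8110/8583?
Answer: -8676762837277/5376638055663 ≈ -1.6138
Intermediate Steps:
j = 8110/8583 (j = 8110*(1/8583) = 8110/8583 ≈ 0.94489)
(-46602 + (j - 12937)/((38*(4 + 3*5) + 57) - 22472))/(39679 - 10802) = (-46602 + (8110/8583 - 12937)/((38*(4 + 3*5) + 57) - 22472))/(39679 - 10802) = (-46602 - 111030161/(8583*((38*(4 + 15) + 57) - 22472)))/28877 = (-46602 - 111030161/(8583*((38*19 + 57) - 22472)))*(1/28877) = (-46602 - 111030161/(8583*((722 + 57) - 22472)))*(1/28877) = (-46602 - 111030161/(8583*(779 - 22472)))*(1/28877) = (-46602 - 111030161/8583/(-21693))*(1/28877) = (-46602 - 111030161/8583*(-1/21693))*(1/28877) = (-46602 + 111030161/186191019)*(1/28877) = -8676762837277/186191019*1/28877 = -8676762837277/5376638055663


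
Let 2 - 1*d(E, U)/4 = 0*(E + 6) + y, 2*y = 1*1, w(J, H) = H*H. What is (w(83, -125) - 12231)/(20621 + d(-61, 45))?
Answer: 3394/20627 ≈ 0.16454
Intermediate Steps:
w(J, H) = H**2
y = 1/2 (y = (1*1)/2 = (1/2)*1 = 1/2 ≈ 0.50000)
d(E, U) = 6 (d(E, U) = 8 - 4*(0*(E + 6) + 1/2) = 8 - 4*(0*(6 + E) + 1/2) = 8 - 4*(0 + 1/2) = 8 - 4*1/2 = 8 - 2 = 6)
(w(83, -125) - 12231)/(20621 + d(-61, 45)) = ((-125)**2 - 12231)/(20621 + 6) = (15625 - 12231)/20627 = 3394*(1/20627) = 3394/20627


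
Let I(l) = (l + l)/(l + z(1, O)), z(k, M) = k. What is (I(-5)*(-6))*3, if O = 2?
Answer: -45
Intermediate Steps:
I(l) = 2*l/(1 + l) (I(l) = (l + l)/(l + 1) = (2*l)/(1 + l) = 2*l/(1 + l))
(I(-5)*(-6))*3 = ((2*(-5)/(1 - 5))*(-6))*3 = ((2*(-5)/(-4))*(-6))*3 = ((2*(-5)*(-¼))*(-6))*3 = ((5/2)*(-6))*3 = -15*3 = -45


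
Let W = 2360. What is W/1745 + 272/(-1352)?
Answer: 67902/58981 ≈ 1.1513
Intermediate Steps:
W/1745 + 272/(-1352) = 2360/1745 + 272/(-1352) = 2360*(1/1745) + 272*(-1/1352) = 472/349 - 34/169 = 67902/58981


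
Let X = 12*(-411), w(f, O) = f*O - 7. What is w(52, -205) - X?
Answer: -5735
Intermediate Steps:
w(f, O) = -7 + O*f (w(f, O) = O*f - 7 = -7 + O*f)
X = -4932
w(52, -205) - X = (-7 - 205*52) - 1*(-4932) = (-7 - 10660) + 4932 = -10667 + 4932 = -5735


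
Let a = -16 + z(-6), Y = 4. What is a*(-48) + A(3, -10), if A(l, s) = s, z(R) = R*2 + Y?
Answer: 1142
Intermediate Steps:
z(R) = 4 + 2*R (z(R) = R*2 + 4 = 2*R + 4 = 4 + 2*R)
a = -24 (a = -16 + (4 + 2*(-6)) = -16 + (4 - 12) = -16 - 8 = -24)
a*(-48) + A(3, -10) = -24*(-48) - 10 = 1152 - 10 = 1142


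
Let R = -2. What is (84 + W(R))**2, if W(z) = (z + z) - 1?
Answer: 6241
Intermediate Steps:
W(z) = -1 + 2*z (W(z) = 2*z - 1 = -1 + 2*z)
(84 + W(R))**2 = (84 + (-1 + 2*(-2)))**2 = (84 + (-1 - 4))**2 = (84 - 5)**2 = 79**2 = 6241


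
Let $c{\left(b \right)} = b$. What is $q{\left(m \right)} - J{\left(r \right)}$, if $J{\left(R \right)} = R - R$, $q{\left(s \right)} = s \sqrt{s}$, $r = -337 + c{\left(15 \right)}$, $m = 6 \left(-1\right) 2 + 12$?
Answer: $0$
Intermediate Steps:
$m = 0$ ($m = \left(-6\right) 2 + 12 = -12 + 12 = 0$)
$r = -322$ ($r = -337 + 15 = -322$)
$q{\left(s \right)} = s^{\frac{3}{2}}$
$J{\left(R \right)} = 0$
$q{\left(m \right)} - J{\left(r \right)} = 0^{\frac{3}{2}} - 0 = 0 + 0 = 0$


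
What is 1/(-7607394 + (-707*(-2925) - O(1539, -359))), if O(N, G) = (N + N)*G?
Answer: -1/4434417 ≈ -2.2551e-7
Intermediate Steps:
O(N, G) = 2*G*N (O(N, G) = (2*N)*G = 2*G*N)
1/(-7607394 + (-707*(-2925) - O(1539, -359))) = 1/(-7607394 + (-707*(-2925) - 2*(-359)*1539)) = 1/(-7607394 + (2067975 - 1*(-1105002))) = 1/(-7607394 + (2067975 + 1105002)) = 1/(-7607394 + 3172977) = 1/(-4434417) = -1/4434417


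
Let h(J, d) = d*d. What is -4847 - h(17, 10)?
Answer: -4947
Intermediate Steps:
h(J, d) = d²
-4847 - h(17, 10) = -4847 - 1*10² = -4847 - 1*100 = -4847 - 100 = -4947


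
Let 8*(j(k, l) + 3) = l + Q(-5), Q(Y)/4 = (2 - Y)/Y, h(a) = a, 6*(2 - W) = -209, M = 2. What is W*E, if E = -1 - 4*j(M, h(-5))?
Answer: 36023/60 ≈ 600.38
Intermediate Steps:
W = 221/6 (W = 2 - ⅙*(-209) = 2 + 209/6 = 221/6 ≈ 36.833)
Q(Y) = 4*(2 - Y)/Y (Q(Y) = 4*((2 - Y)/Y) = 4*(2 - Y)/Y)
j(k, l) = -37/10 + l/8 (j(k, l) = -3 + (l + (-4 + 8/(-5)))/8 = -3 + (l + (-4 + 8*(-⅕)))/8 = -3 + (l + (-4 - 8/5))/8 = -3 + (l - 28/5)/8 = -3 + (-28/5 + l)/8 = -3 + (-7/10 + l/8) = -37/10 + l/8)
E = 163/10 (E = -1 - 4*(-37/10 + (⅛)*(-5)) = -1 - 4*(-37/10 - 5/8) = -1 - 4*(-173/40) = -1 + 173/10 = 163/10 ≈ 16.300)
W*E = (221/6)*(163/10) = 36023/60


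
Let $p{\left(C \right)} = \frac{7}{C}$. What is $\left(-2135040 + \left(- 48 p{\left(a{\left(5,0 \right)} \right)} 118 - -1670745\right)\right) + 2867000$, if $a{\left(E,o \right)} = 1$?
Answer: $2363057$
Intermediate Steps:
$\left(-2135040 + \left(- 48 p{\left(a{\left(5,0 \right)} \right)} 118 - -1670745\right)\right) + 2867000 = \left(-2135040 + \left(- 48 \cdot \frac{7}{1} \cdot 118 - -1670745\right)\right) + 2867000 = \left(-2135040 + \left(- 48 \cdot 7 \cdot 1 \cdot 118 + 1670745\right)\right) + 2867000 = \left(-2135040 + \left(\left(-48\right) 7 \cdot 118 + 1670745\right)\right) + 2867000 = \left(-2135040 + \left(\left(-336\right) 118 + 1670745\right)\right) + 2867000 = \left(-2135040 + \left(-39648 + 1670745\right)\right) + 2867000 = \left(-2135040 + 1631097\right) + 2867000 = -503943 + 2867000 = 2363057$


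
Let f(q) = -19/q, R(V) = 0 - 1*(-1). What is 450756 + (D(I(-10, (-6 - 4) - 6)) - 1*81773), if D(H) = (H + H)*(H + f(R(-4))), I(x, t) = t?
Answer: 370103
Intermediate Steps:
R(V) = 1 (R(V) = 0 + 1 = 1)
D(H) = 2*H*(-19 + H) (D(H) = (H + H)*(H - 19/1) = (2*H)*(H - 19*1) = (2*H)*(H - 19) = (2*H)*(-19 + H) = 2*H*(-19 + H))
450756 + (D(I(-10, (-6 - 4) - 6)) - 1*81773) = 450756 + (2*((-6 - 4) - 6)*(-19 + ((-6 - 4) - 6)) - 1*81773) = 450756 + (2*(-10 - 6)*(-19 + (-10 - 6)) - 81773) = 450756 + (2*(-16)*(-19 - 16) - 81773) = 450756 + (2*(-16)*(-35) - 81773) = 450756 + (1120 - 81773) = 450756 - 80653 = 370103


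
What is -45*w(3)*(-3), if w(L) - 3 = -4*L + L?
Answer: -810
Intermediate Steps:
w(L) = 3 - 3*L (w(L) = 3 + (-4*L + L) = 3 - 3*L)
-45*w(3)*(-3) = -45*(3 - 3*3)*(-3) = -45*(3 - 9)*(-3) = -45*(-6)*(-3) = 270*(-3) = -810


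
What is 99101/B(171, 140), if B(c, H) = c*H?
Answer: 99101/23940 ≈ 4.1396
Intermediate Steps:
B(c, H) = H*c
99101/B(171, 140) = 99101/((140*171)) = 99101/23940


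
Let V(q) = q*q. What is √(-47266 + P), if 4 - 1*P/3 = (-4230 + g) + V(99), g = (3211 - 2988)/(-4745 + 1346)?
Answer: 2*I*√20528370401/1133 ≈ 252.92*I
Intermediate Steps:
V(q) = q²
g = -223/3399 (g = 223/(-3399) = 223*(-1/3399) = -223/3399 ≈ -0.065608)
P = -18922010/1133 (P = 12 - 3*((-4230 - 223/3399) + 99²) = 12 - 3*(-14377993/3399 + 9801) = 12 - 3*18935606/3399 = 12 - 18935606/1133 = -18922010/1133 ≈ -16701.)
√(-47266 + P) = √(-47266 - 18922010/1133) = √(-72474388/1133) = 2*I*√20528370401/1133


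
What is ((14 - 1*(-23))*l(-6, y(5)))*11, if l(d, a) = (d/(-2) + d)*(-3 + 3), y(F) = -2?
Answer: 0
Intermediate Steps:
l(d, a) = 0 (l(d, a) = (d*(-½) + d)*0 = (-d/2 + d)*0 = (d/2)*0 = 0)
((14 - 1*(-23))*l(-6, y(5)))*11 = ((14 - 1*(-23))*0)*11 = ((14 + 23)*0)*11 = (37*0)*11 = 0*11 = 0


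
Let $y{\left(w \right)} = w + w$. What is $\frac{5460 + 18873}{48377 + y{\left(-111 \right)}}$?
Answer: $\frac{24333}{48155} \approx 0.50531$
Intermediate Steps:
$y{\left(w \right)} = 2 w$
$\frac{5460 + 18873}{48377 + y{\left(-111 \right)}} = \frac{5460 + 18873}{48377 + 2 \left(-111\right)} = \frac{24333}{48377 - 222} = \frac{24333}{48155}$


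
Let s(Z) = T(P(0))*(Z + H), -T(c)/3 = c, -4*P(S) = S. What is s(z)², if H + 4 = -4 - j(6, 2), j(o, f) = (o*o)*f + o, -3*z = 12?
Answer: 0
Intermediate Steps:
P(S) = -S/4
z = -4 (z = -⅓*12 = -4)
T(c) = -3*c
j(o, f) = o + f*o² (j(o, f) = o²*f + o = f*o² + o = o + f*o²)
H = -86 (H = -4 + (-4 - 6*(1 + 2*6)) = -4 + (-4 - 6*(1 + 12)) = -4 + (-4 - 6*13) = -4 + (-4 - 1*78) = -4 + (-4 - 78) = -4 - 82 = -86)
s(Z) = 0 (s(Z) = (-(-3)*0/4)*(Z - 86) = (-3*0)*(-86 + Z) = 0*(-86 + Z) = 0)
s(z)² = 0² = 0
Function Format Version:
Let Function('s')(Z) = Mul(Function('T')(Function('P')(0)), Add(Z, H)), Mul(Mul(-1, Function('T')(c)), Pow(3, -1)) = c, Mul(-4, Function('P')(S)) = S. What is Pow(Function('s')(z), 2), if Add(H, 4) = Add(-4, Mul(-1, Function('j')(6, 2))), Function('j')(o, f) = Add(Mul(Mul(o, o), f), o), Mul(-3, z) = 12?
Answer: 0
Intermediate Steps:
Function('P')(S) = Mul(Rational(-1, 4), S)
z = -4 (z = Mul(Rational(-1, 3), 12) = -4)
Function('T')(c) = Mul(-3, c)
Function('j')(o, f) = Add(o, Mul(f, Pow(o, 2))) (Function('j')(o, f) = Add(Mul(Pow(o, 2), f), o) = Add(Mul(f, Pow(o, 2)), o) = Add(o, Mul(f, Pow(o, 2))))
H = -86 (H = Add(-4, Add(-4, Mul(-1, Mul(6, Add(1, Mul(2, 6)))))) = Add(-4, Add(-4, Mul(-1, Mul(6, Add(1, 12))))) = Add(-4, Add(-4, Mul(-1, Mul(6, 13)))) = Add(-4, Add(-4, Mul(-1, 78))) = Add(-4, Add(-4, -78)) = Add(-4, -82) = -86)
Function('s')(Z) = 0 (Function('s')(Z) = Mul(Mul(-3, Mul(Rational(-1, 4), 0)), Add(Z, -86)) = Mul(Mul(-3, 0), Add(-86, Z)) = Mul(0, Add(-86, Z)) = 0)
Pow(Function('s')(z), 2) = Pow(0, 2) = 0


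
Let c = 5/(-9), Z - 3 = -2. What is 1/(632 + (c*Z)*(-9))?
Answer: 1/637 ≈ 0.0015699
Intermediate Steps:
Z = 1 (Z = 3 - 2 = 1)
c = -5/9 (c = 5*(-⅑) = -5/9 ≈ -0.55556)
1/(632 + (c*Z)*(-9)) = 1/(632 - 5/9*1*(-9)) = 1/(632 - 5/9*(-9)) = 1/(632 + 5) = 1/637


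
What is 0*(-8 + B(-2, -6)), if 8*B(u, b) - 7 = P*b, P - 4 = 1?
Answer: 0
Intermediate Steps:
P = 5 (P = 4 + 1 = 5)
B(u, b) = 7/8 + 5*b/8 (B(u, b) = 7/8 + (5*b)/8 = 7/8 + 5*b/8)
0*(-8 + B(-2, -6)) = 0*(-8 + (7/8 + (5/8)*(-6))) = 0*(-8 + (7/8 - 15/4)) = 0*(-8 - 23/8) = 0*(-87/8) = 0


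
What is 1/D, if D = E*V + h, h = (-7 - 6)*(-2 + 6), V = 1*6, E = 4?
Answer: -1/28 ≈ -0.035714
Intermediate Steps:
V = 6
h = -52 (h = -13*4 = -52)
D = -28 (D = 4*6 - 52 = 24 - 52 = -28)
1/D = 1/(-28) = -1/28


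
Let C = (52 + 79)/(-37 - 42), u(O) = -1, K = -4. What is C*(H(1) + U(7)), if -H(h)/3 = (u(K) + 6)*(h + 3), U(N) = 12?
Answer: 6288/79 ≈ 79.595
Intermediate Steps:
H(h) = -45 - 15*h (H(h) = -3*(-1 + 6)*(h + 3) = -15*(3 + h) = -3*(15 + 5*h) = -45 - 15*h)
C = -131/79 (C = 131/(-79) = 131*(-1/79) = -131/79 ≈ -1.6582)
C*(H(1) + U(7)) = -131*((-45 - 15*1) + 12)/79 = -131*((-45 - 15) + 12)/79 = -131*(-60 + 12)/79 = -131/79*(-48) = 6288/79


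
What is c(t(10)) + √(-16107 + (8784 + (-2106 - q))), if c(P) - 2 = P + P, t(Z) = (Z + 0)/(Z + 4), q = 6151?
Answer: 24/7 + 2*I*√3895 ≈ 3.4286 + 124.82*I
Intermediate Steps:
t(Z) = Z/(4 + Z)
c(P) = 2 + 2*P (c(P) = 2 + (P + P) = 2 + 2*P)
c(t(10)) + √(-16107 + (8784 + (-2106 - q))) = (2 + 2*(10/(4 + 10))) + √(-16107 + (8784 + (-2106 - 1*6151))) = (2 + 2*(10/14)) + √(-16107 + (8784 + (-2106 - 6151))) = (2 + 2*(10*(1/14))) + √(-16107 + (8784 - 8257)) = (2 + 2*(5/7)) + √(-16107 + 527) = (2 + 10/7) + √(-15580) = 24/7 + 2*I*√3895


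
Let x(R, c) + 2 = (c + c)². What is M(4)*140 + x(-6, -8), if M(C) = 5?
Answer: 954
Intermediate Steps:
x(R, c) = -2 + 4*c² (x(R, c) = -2 + (c + c)² = -2 + (2*c)² = -2 + 4*c²)
M(4)*140 + x(-6, -8) = 5*140 + (-2 + 4*(-8)²) = 700 + (-2 + 4*64) = 700 + (-2 + 256) = 700 + 254 = 954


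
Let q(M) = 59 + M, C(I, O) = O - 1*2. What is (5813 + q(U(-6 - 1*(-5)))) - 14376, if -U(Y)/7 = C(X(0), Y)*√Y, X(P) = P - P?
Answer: -8504 + 21*I ≈ -8504.0 + 21.0*I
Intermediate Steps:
X(P) = 0
C(I, O) = -2 + O (C(I, O) = O - 2 = -2 + O)
U(Y) = -7*√Y*(-2 + Y) (U(Y) = -7*(-2 + Y)*√Y = -7*√Y*(-2 + Y))
(5813 + q(U(-6 - 1*(-5)))) - 14376 = (5813 + (59 + 7*√(-6 - 1*(-5))*(2 - (-6 - 1*(-5))))) - 14376 = (5813 + (59 + 7*√(-6 + 5)*(2 - (-6 + 5)))) - 14376 = (5813 + (59 + 7*√(-1)*(2 - 1*(-1)))) - 14376 = (5813 + (59 + 7*I*(2 + 1))) - 14376 = (5813 + (59 + 7*I*3)) - 14376 = (5813 + (59 + 21*I)) - 14376 = (5872 + 21*I) - 14376 = -8504 + 21*I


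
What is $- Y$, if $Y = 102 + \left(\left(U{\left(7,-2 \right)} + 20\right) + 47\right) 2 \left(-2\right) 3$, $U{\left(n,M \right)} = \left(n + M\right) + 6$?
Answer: $834$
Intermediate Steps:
$U{\left(n,M \right)} = 6 + M + n$ ($U{\left(n,M \right)} = \left(M + n\right) + 6 = 6 + M + n$)
$Y = -834$ ($Y = 102 + \left(\left(\left(6 - 2 + 7\right) + 20\right) + 47\right) 2 \left(-2\right) 3 = 102 + \left(\left(11 + 20\right) + 47\right) \left(\left(-4\right) 3\right) = 102 + \left(31 + 47\right) \left(-12\right) = 102 + 78 \left(-12\right) = 102 - 936 = -834$)
$- Y = \left(-1\right) \left(-834\right) = 834$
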